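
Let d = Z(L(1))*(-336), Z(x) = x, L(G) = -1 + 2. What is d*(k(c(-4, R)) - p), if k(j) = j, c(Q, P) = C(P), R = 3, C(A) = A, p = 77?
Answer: 24864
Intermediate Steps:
L(G) = 1
c(Q, P) = P
d = -336 (d = 1*(-336) = -336)
d*(k(c(-4, R)) - p) = -336*(3 - 1*77) = -336*(3 - 77) = -336*(-74) = 24864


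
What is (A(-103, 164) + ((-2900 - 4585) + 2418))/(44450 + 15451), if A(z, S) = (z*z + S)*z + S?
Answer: -1114522/59901 ≈ -18.606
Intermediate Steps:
A(z, S) = S + z*(S + z**2) (A(z, S) = (z**2 + S)*z + S = (S + z**2)*z + S = z*(S + z**2) + S = S + z*(S + z**2))
(A(-103, 164) + ((-2900 - 4585) + 2418))/(44450 + 15451) = ((164 + (-103)**3 + 164*(-103)) + ((-2900 - 4585) + 2418))/(44450 + 15451) = ((164 - 1092727 - 16892) + (-7485 + 2418))/59901 = (-1109455 - 5067)*(1/59901) = -1114522*1/59901 = -1114522/59901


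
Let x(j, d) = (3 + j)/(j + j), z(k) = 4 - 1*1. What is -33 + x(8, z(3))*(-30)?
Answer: -429/8 ≈ -53.625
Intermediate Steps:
z(k) = 3 (z(k) = 4 - 1 = 3)
x(j, d) = (3 + j)/(2*j) (x(j, d) = (3 + j)/((2*j)) = (3 + j)*(1/(2*j)) = (3 + j)/(2*j))
-33 + x(8, z(3))*(-30) = -33 + ((1/2)*(3 + 8)/8)*(-30) = -33 + ((1/2)*(1/8)*11)*(-30) = -33 + (11/16)*(-30) = -33 - 165/8 = -429/8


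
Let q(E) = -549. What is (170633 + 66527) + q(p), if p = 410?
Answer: 236611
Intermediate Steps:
(170633 + 66527) + q(p) = (170633 + 66527) - 549 = 237160 - 549 = 236611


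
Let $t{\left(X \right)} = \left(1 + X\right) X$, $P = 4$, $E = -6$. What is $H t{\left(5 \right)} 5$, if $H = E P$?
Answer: $-3600$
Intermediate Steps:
$t{\left(X \right)} = X \left(1 + X\right)$
$H = -24$ ($H = \left(-6\right) 4 = -24$)
$H t{\left(5 \right)} 5 = - 24 \cdot 5 \left(1 + 5\right) 5 = - 24 \cdot 5 \cdot 6 \cdot 5 = \left(-24\right) 30 \cdot 5 = \left(-720\right) 5 = -3600$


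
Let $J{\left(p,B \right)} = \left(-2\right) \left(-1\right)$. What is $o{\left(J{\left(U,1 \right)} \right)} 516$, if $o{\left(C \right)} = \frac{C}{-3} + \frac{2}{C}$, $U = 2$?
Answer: $172$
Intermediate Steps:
$J{\left(p,B \right)} = 2$
$o{\left(C \right)} = \frac{2}{C} - \frac{C}{3}$ ($o{\left(C \right)} = C \left(- \frac{1}{3}\right) + \frac{2}{C} = - \frac{C}{3} + \frac{2}{C} = \frac{2}{C} - \frac{C}{3}$)
$o{\left(J{\left(U,1 \right)} \right)} 516 = \left(\frac{2}{2} - \frac{2}{3}\right) 516 = \left(2 \cdot \frac{1}{2} - \frac{2}{3}\right) 516 = \left(1 - \frac{2}{3}\right) 516 = \frac{1}{3} \cdot 516 = 172$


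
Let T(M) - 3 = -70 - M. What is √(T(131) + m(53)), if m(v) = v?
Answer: I*√145 ≈ 12.042*I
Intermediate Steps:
T(M) = -67 - M (T(M) = 3 + (-70 - M) = -67 - M)
√(T(131) + m(53)) = √((-67 - 1*131) + 53) = √((-67 - 131) + 53) = √(-198 + 53) = √(-145) = I*√145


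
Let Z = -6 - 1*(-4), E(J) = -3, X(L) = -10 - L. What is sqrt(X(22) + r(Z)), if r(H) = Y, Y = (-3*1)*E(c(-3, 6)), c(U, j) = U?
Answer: I*sqrt(23) ≈ 4.7958*I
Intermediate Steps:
Z = -2 (Z = -6 + 4 = -2)
Y = 9 (Y = -3*1*(-3) = -3*(-3) = 9)
r(H) = 9
sqrt(X(22) + r(Z)) = sqrt((-10 - 1*22) + 9) = sqrt((-10 - 22) + 9) = sqrt(-32 + 9) = sqrt(-23) = I*sqrt(23)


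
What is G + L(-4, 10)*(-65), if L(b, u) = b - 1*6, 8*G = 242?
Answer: 2721/4 ≈ 680.25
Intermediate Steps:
G = 121/4 (G = (1/8)*242 = 121/4 ≈ 30.250)
L(b, u) = -6 + b (L(b, u) = b - 6 = -6 + b)
G + L(-4, 10)*(-65) = 121/4 + (-6 - 4)*(-65) = 121/4 - 10*(-65) = 121/4 + 650 = 2721/4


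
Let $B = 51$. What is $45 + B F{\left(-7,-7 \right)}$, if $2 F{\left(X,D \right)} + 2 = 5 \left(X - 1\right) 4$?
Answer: $-4086$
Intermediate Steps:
$F{\left(X,D \right)} = -11 + 10 X$ ($F{\left(X,D \right)} = -1 + \frac{5 \left(X - 1\right) 4}{2} = -1 + \frac{5 \left(-1 + X\right) 4}{2} = -1 + \frac{\left(-5 + 5 X\right) 4}{2} = -1 + \frac{-20 + 20 X}{2} = -1 + \left(-10 + 10 X\right) = -11 + 10 X$)
$45 + B F{\left(-7,-7 \right)} = 45 + 51 \left(-11 + 10 \left(-7\right)\right) = 45 + 51 \left(-11 - 70\right) = 45 + 51 \left(-81\right) = 45 - 4131 = -4086$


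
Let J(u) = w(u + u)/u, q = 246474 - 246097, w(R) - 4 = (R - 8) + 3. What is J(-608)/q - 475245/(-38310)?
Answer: 3632679373/292708832 ≈ 12.411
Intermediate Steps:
w(R) = -1 + R (w(R) = 4 + ((R - 8) + 3) = 4 + ((-8 + R) + 3) = 4 + (-5 + R) = -1 + R)
q = 377
J(u) = (-1 + 2*u)/u (J(u) = (-1 + (u + u))/u = (-1 + 2*u)/u)
J(-608)/q - 475245/(-38310) = (2 - 1/(-608))/377 - 475245/(-38310) = (2 - 1*(-1/608))*(1/377) - 475245*(-1/38310) = (2 + 1/608)*(1/377) + 31683/2554 = (1217/608)*(1/377) + 31683/2554 = 1217/229216 + 31683/2554 = 3632679373/292708832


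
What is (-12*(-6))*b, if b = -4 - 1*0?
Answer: -288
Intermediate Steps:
b = -4 (b = -4 + 0 = -4)
(-12*(-6))*b = -12*(-6)*(-4) = 72*(-4) = -288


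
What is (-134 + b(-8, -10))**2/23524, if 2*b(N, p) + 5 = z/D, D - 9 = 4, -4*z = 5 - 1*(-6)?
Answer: 201838849/254435584 ≈ 0.79328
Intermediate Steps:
z = -11/4 (z = -(5 - 1*(-6))/4 = -(5 + 6)/4 = -1/4*11 = -11/4 ≈ -2.7500)
D = 13 (D = 9 + 4 = 13)
b(N, p) = -271/104 (b(N, p) = -5/2 + (-11/4/13)/2 = -5/2 + (-11/4*1/13)/2 = -5/2 + (1/2)*(-11/52) = -5/2 - 11/104 = -271/104)
(-134 + b(-8, -10))**2/23524 = (-134 - 271/104)**2/23524 = (-14207/104)**2*(1/23524) = (201838849/10816)*(1/23524) = 201838849/254435584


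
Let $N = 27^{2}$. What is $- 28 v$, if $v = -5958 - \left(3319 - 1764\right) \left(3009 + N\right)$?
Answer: $162919344$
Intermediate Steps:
$N = 729$
$v = -5818548$ ($v = -5958 - \left(3319 - 1764\right) \left(3009 + 729\right) = -5958 - 1555 \cdot 3738 = -5958 - 5812590 = -5818548$)
$- 28 v = \left(-28\right) \left(-5818548\right) = 162919344$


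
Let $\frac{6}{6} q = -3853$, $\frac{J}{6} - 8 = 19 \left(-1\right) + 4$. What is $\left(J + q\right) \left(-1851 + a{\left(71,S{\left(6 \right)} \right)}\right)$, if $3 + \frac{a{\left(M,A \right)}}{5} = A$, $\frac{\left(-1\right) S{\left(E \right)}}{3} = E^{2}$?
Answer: $9371370$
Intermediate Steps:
$J = -42$ ($J = 48 + 6 \left(19 \left(-1\right) + 4\right) = 48 + 6 \left(-19 + 4\right) = 48 + 6 \left(-15\right) = 48 - 90 = -42$)
$S{\left(E \right)} = - 3 E^{2}$
$q = -3853$
$a{\left(M,A \right)} = -15 + 5 A$
$\left(J + q\right) \left(-1851 + a{\left(71,S{\left(6 \right)} \right)}\right) = \left(-42 - 3853\right) \left(-1851 + \left(-15 + 5 \left(- 3 \cdot 6^{2}\right)\right)\right) = - 3895 \left(-1851 + \left(-15 + 5 \left(\left(-3\right) 36\right)\right)\right) = - 3895 \left(-1851 + \left(-15 + 5 \left(-108\right)\right)\right) = - 3895 \left(-1851 - 555\right) = \left(-3895\right) \left(-2406\right) = 9371370$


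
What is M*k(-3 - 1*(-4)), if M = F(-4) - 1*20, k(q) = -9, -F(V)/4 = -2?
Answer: 108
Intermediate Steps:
F(V) = 8 (F(V) = -4*(-2) = 8)
M = -12 (M = 8 - 1*20 = 8 - 20 = -12)
M*k(-3 - 1*(-4)) = -12*(-9) = 108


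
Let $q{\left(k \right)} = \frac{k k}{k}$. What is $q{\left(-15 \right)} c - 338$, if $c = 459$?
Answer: $-7223$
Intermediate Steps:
$q{\left(k \right)} = k$ ($q{\left(k \right)} = \frac{k^{2}}{k} = k$)
$q{\left(-15 \right)} c - 338 = \left(-15\right) 459 - 338 = -6885 - 338 = -7223$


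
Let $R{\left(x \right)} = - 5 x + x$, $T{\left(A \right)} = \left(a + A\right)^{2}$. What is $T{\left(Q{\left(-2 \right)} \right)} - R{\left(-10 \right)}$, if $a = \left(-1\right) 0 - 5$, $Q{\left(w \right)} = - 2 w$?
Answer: $-39$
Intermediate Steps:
$a = -5$ ($a = 0 - 5 = -5$)
$T{\left(A \right)} = \left(-5 + A\right)^{2}$
$R{\left(x \right)} = - 4 x$
$T{\left(Q{\left(-2 \right)} \right)} - R{\left(-10 \right)} = \left(-5 - -4\right)^{2} - \left(-4\right) \left(-10\right) = \left(-5 + 4\right)^{2} - 40 = \left(-1\right)^{2} - 40 = 1 - 40 = -39$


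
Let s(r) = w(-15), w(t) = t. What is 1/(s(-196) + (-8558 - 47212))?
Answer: -1/55785 ≈ -1.7926e-5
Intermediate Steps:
s(r) = -15
1/(s(-196) + (-8558 - 47212)) = 1/(-15 + (-8558 - 47212)) = 1/(-15 - 55770) = 1/(-55785) = -1/55785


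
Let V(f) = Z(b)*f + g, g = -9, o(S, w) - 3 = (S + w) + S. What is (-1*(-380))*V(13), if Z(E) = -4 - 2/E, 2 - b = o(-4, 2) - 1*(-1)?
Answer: -25650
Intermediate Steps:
o(S, w) = 3 + w + 2*S (o(S, w) = 3 + ((S + w) + S) = 3 + (w + 2*S) = 3 + w + 2*S)
b = 4 (b = 2 - ((3 + 2 + 2*(-4)) - 1*(-1)) = 2 - ((3 + 2 - 8) + 1) = 2 - (-3 + 1) = 2 - 1*(-2) = 2 + 2 = 4)
Z(E) = -4 - 2/E
V(f) = -9 - 9*f/2 (V(f) = (-4 - 2/4)*f - 9 = (-4 - 2*1/4)*f - 9 = (-4 - 1/2)*f - 9 = -9*f/2 - 9 = -9 - 9*f/2)
(-1*(-380))*V(13) = (-1*(-380))*(-9 - 9/2*13) = 380*(-9 - 117/2) = 380*(-135/2) = -25650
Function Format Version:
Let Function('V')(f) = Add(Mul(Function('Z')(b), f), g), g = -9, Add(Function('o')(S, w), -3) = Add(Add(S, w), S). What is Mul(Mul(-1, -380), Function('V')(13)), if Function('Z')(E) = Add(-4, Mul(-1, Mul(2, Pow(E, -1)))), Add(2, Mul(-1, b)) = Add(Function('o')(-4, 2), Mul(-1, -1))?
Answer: -25650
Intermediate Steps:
Function('o')(S, w) = Add(3, w, Mul(2, S)) (Function('o')(S, w) = Add(3, Add(Add(S, w), S)) = Add(3, Add(w, Mul(2, S))) = Add(3, w, Mul(2, S)))
b = 4 (b = Add(2, Mul(-1, Add(Add(3, 2, Mul(2, -4)), Mul(-1, -1)))) = Add(2, Mul(-1, Add(Add(3, 2, -8), 1))) = Add(2, Mul(-1, Add(-3, 1))) = Add(2, Mul(-1, -2)) = Add(2, 2) = 4)
Function('Z')(E) = Add(-4, Mul(-2, Pow(E, -1)))
Function('V')(f) = Add(-9, Mul(Rational(-9, 2), f)) (Function('V')(f) = Add(Mul(Add(-4, Mul(-2, Pow(4, -1))), f), -9) = Add(Mul(Add(-4, Mul(-2, Rational(1, 4))), f), -9) = Add(Mul(Add(-4, Rational(-1, 2)), f), -9) = Add(Mul(Rational(-9, 2), f), -9) = Add(-9, Mul(Rational(-9, 2), f)))
Mul(Mul(-1, -380), Function('V')(13)) = Mul(Mul(-1, -380), Add(-9, Mul(Rational(-9, 2), 13))) = Mul(380, Add(-9, Rational(-117, 2))) = Mul(380, Rational(-135, 2)) = -25650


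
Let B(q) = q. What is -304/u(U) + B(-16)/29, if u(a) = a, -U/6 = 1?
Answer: 4360/87 ≈ 50.115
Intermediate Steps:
U = -6 (U = -6*1 = -6)
-304/u(U) + B(-16)/29 = -304/(-6) - 16/29 = -304*(-⅙) - 16*1/29 = 152/3 - 16/29 = 4360/87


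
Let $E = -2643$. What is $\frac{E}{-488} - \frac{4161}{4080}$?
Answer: $\frac{364703}{82960} \approx 4.3961$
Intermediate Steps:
$\frac{E}{-488} - \frac{4161}{4080} = - \frac{2643}{-488} - \frac{4161}{4080} = \left(-2643\right) \left(- \frac{1}{488}\right) - \frac{1387}{1360} = \frac{2643}{488} - \frac{1387}{1360} = \frac{364703}{82960}$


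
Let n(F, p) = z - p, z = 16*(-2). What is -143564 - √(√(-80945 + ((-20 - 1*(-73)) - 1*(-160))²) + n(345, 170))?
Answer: -143564 - √(-202 + 2*I*√8894) ≈ -1.4357e+5 - 15.466*I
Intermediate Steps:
z = -32
n(F, p) = -32 - p
-143564 - √(√(-80945 + ((-20 - 1*(-73)) - 1*(-160))²) + n(345, 170)) = -143564 - √(√(-80945 + ((-20 - 1*(-73)) - 1*(-160))²) + (-32 - 1*170)) = -143564 - √(√(-80945 + ((-20 + 73) + 160)²) + (-32 - 170)) = -143564 - √(√(-80945 + (53 + 160)²) - 202) = -143564 - √(√(-80945 + 213²) - 202) = -143564 - √(√(-80945 + 45369) - 202) = -143564 - √(√(-35576) - 202) = -143564 - √(2*I*√8894 - 202) = -143564 - √(-202 + 2*I*√8894)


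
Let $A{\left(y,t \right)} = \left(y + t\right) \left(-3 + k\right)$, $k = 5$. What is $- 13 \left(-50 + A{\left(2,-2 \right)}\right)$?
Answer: $650$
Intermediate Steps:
$A{\left(y,t \right)} = 2 t + 2 y$ ($A{\left(y,t \right)} = \left(y + t\right) \left(-3 + 5\right) = \left(t + y\right) 2 = 2 t + 2 y$)
$- 13 \left(-50 + A{\left(2,-2 \right)}\right) = - 13 \left(-50 + \left(2 \left(-2\right) + 2 \cdot 2\right)\right) = - 13 \left(-50 + \left(-4 + 4\right)\right) = - 13 \left(-50 + 0\right) = \left(-13\right) \left(-50\right) = 650$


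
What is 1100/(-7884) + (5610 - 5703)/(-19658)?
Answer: -5222647/38745918 ≈ -0.13479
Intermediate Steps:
1100/(-7884) + (5610 - 5703)/(-19658) = 1100*(-1/7884) - 93*(-1/19658) = -275/1971 + 93/19658 = -5222647/38745918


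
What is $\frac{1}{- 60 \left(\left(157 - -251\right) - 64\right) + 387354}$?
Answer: $\frac{1}{366714} \approx 2.7269 \cdot 10^{-6}$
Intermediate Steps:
$\frac{1}{- 60 \left(\left(157 - -251\right) - 64\right) + 387354} = \frac{1}{- 60 \left(\left(157 + 251\right) - 64\right) + 387354} = \frac{1}{- 60 \left(408 - 64\right) + 387354} = \frac{1}{\left(-60\right) 344 + 387354} = \frac{1}{-20640 + 387354} = \frac{1}{366714}$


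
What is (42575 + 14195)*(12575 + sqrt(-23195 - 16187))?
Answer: 713882750 + 56770*I*sqrt(39382) ≈ 7.1388e+8 + 1.1266e+7*I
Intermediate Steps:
(42575 + 14195)*(12575 + sqrt(-23195 - 16187)) = 56770*(12575 + sqrt(-39382)) = 56770*(12575 + I*sqrt(39382)) = 713882750 + 56770*I*sqrt(39382)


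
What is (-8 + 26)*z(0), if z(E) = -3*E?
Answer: 0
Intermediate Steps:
(-8 + 26)*z(0) = (-8 + 26)*(-3*0) = 18*0 = 0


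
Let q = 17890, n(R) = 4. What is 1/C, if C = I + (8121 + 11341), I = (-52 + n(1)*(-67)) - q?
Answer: 1/1252 ≈ 0.00079872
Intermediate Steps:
I = -18210 (I = (-52 + 4*(-67)) - 1*17890 = (-52 - 268) - 17890 = -320 - 17890 = -18210)
C = 1252 (C = -18210 + (8121 + 11341) = -18210 + 19462 = 1252)
1/C = 1/1252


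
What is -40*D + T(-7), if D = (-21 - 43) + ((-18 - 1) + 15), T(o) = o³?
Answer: 2377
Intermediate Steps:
D = -68 (D = -64 + (-19 + 15) = -64 - 4 = -68)
-40*D + T(-7) = -40*(-68) + (-7)³ = 2720 - 343 = 2377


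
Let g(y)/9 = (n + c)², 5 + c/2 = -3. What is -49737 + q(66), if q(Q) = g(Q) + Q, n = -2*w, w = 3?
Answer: -45315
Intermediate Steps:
n = -6 (n = -2*3 = -6)
c = -16 (c = -10 + 2*(-3) = -10 - 6 = -16)
g(y) = 4356 (g(y) = 9*(-6 - 16)² = 9*(-22)² = 9*484 = 4356)
q(Q) = 4356 + Q
-49737 + q(66) = -49737 + (4356 + 66) = -49737 + 4422 = -45315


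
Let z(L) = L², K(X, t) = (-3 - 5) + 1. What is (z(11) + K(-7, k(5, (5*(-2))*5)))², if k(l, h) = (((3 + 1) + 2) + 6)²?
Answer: 12996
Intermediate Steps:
k(l, h) = 144 (k(l, h) = ((4 + 2) + 6)² = (6 + 6)² = 12² = 144)
K(X, t) = -7 (K(X, t) = -8 + 1 = -7)
(z(11) + K(-7, k(5, (5*(-2))*5)))² = (11² - 7)² = (121 - 7)² = 114² = 12996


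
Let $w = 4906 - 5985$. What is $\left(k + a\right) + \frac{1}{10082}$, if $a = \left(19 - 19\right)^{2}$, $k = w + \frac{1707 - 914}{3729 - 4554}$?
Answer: $- \frac{8982738551}{8317650} \approx -1080.0$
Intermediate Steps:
$w = -1079$
$k = - \frac{890968}{825}$ ($k = -1079 + \frac{1707 - 914}{3729 - 4554} = -1079 + \frac{793}{-825} = -1079 + 793 \left(- \frac{1}{825}\right) = -1079 - \frac{793}{825} = - \frac{890968}{825} \approx -1080.0$)
$a = 0$ ($a = 0^{2} = 0$)
$\left(k + a\right) + \frac{1}{10082} = \left(- \frac{890968}{825} + 0\right) + \frac{1}{10082} = - \frac{890968}{825} + \frac{1}{10082} = - \frac{8982738551}{8317650}$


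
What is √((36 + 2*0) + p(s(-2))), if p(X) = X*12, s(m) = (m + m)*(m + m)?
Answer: 2*√57 ≈ 15.100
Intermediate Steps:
s(m) = 4*m² (s(m) = (2*m)*(2*m) = 4*m²)
p(X) = 12*X
√((36 + 2*0) + p(s(-2))) = √((36 + 2*0) + 12*(4*(-2)²)) = √((36 + 0) + 12*(4*4)) = √(36 + 12*16) = √(36 + 192) = √228 = 2*√57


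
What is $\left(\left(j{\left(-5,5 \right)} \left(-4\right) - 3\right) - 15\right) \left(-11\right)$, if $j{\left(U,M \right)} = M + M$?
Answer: $638$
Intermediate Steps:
$j{\left(U,M \right)} = 2 M$
$\left(\left(j{\left(-5,5 \right)} \left(-4\right) - 3\right) - 15\right) \left(-11\right) = \left(\left(2 \cdot 5 \left(-4\right) - 3\right) - 15\right) \left(-11\right) = \left(\left(10 \left(-4\right) - 3\right) - 15\right) \left(-11\right) = \left(\left(-40 - 3\right) - 15\right) \left(-11\right) = \left(-43 - 15\right) \left(-11\right) = \left(-58\right) \left(-11\right) = 638$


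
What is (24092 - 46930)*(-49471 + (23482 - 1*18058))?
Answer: 1005945386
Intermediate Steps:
(24092 - 46930)*(-49471 + (23482 - 1*18058)) = -22838*(-49471 + (23482 - 18058)) = -22838*(-49471 + 5424) = -22838*(-44047) = 1005945386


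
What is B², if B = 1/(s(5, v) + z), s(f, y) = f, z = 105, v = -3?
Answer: 1/12100 ≈ 8.2645e-5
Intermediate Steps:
B = 1/110 (B = 1/(5 + 105) = 1/110 ≈ 0.0090909)
B² = (1/110)² = 1/12100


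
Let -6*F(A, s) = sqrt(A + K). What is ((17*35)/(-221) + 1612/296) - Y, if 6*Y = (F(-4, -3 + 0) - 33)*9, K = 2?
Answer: 25134/481 + I*sqrt(2)/4 ≈ 52.254 + 0.35355*I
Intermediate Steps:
F(A, s) = -sqrt(2 + A)/6 (F(A, s) = -sqrt(A + 2)/6 = -sqrt(2 + A)/6)
Y = -99/2 - I*sqrt(2)/4 (Y = ((-sqrt(2 - 4)/6 - 33)*9)/6 = ((-I*sqrt(2)/6 - 33)*9)/6 = ((-33 - I*sqrt(2)/6)*9)/6 = (-297 - 3*I*sqrt(2)/2)/6 = -99/2 - I*sqrt(2)/4 ≈ -49.5 - 0.35355*I)
((17*35)/(-221) + 1612/296) - Y = ((17*35)/(-221) + 1612/296) - (-99/2 - I*sqrt(2)/4) = (595*(-1/221) + 1612*(1/296)) + (99/2 + I*sqrt(2)/4) = (-35/13 + 403/74) + (99/2 + I*sqrt(2)/4) = 2649/962 + (99/2 + I*sqrt(2)/4) = 25134/481 + I*sqrt(2)/4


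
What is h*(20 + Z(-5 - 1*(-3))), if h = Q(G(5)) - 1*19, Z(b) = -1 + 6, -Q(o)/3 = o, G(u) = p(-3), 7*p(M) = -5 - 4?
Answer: -2650/7 ≈ -378.57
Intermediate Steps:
p(M) = -9/7 (p(M) = (-5 - 4)/7 = (⅐)*(-9) = -9/7)
G(u) = -9/7
Q(o) = -3*o
Z(b) = 5
h = -106/7 (h = -3*(-9/7) - 1*19 = 27/7 - 19 = -106/7 ≈ -15.143)
h*(20 + Z(-5 - 1*(-3))) = -106*(20 + 5)/7 = -106/7*25 = -2650/7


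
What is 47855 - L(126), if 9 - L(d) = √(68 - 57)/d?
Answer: 47846 + √11/126 ≈ 47846.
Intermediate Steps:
L(d) = 9 - √11/d (L(d) = 9 - √(68 - 57)/d = 9 - √11/d)
47855 - L(126) = 47855 - (9 - 1*√11/126) = 47855 - (9 - 1*√11*1/126) = 47855 - (9 - √11/126) = 47855 + (-9 + √11/126) = 47846 + √11/126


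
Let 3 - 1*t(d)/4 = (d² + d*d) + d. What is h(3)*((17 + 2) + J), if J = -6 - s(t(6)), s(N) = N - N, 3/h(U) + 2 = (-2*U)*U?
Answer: -39/20 ≈ -1.9500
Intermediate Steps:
h(U) = 3/(-2 - 2*U²) (h(U) = 3/(-2 + (-2*U)*U) = 3/(-2 - 2*U²))
t(d) = 12 - 8*d² - 4*d (t(d) = 12 - 4*((d² + d*d) + d) = 12 - 4*((d² + d²) + d) = 12 - 4*(2*d² + d) = 12 - 4*(d + 2*d²) = 12 + (-8*d² - 4*d) = 12 - 8*d² - 4*d)
s(N) = 0
J = -6 (J = -6 - 1*0 = -6 + 0 = -6)
h(3)*((17 + 2) + J) = (-3/(2 + 2*3²))*((17 + 2) - 6) = (-3/(2 + 2*9))*(19 - 6) = -3/(2 + 18)*13 = -3/20*13 = -39/20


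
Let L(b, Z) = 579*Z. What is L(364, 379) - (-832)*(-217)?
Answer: 38897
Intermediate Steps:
L(364, 379) - (-832)*(-217) = 579*379 - (-832)*(-217) = 219441 - 1*180544 = 219441 - 180544 = 38897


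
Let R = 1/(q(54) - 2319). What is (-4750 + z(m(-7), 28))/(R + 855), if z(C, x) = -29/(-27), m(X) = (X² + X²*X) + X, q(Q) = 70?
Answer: -288369029/51918138 ≈ -5.5543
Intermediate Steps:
m(X) = X + X² + X³ (m(X) = (X² + X³) + X = X + X² + X³)
z(C, x) = 29/27 (z(C, x) = -29*(-1/27) = 29/27)
R = -1/2249 (R = 1/(70 - 2319) = 1/(-2249) = -1/2249 ≈ -0.00044464)
(-4750 + z(m(-7), 28))/(R + 855) = (-4750 + 29/27)/(-1/2249 + 855) = -128221/(27*1922894/2249) = -128221/27*2249/1922894 = -288369029/51918138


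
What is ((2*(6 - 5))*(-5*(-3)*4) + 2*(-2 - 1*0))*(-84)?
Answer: -9744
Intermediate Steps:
((2*(6 - 5))*(-5*(-3)*4) + 2*(-2 - 1*0))*(-84) = ((2*1)*(15*4) + 2*(-2 + 0))*(-84) = (2*60 + 2*(-2))*(-84) = (120 - 4)*(-84) = 116*(-84) = -9744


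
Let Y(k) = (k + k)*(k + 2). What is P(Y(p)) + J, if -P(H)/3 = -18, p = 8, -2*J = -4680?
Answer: 2394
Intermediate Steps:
J = 2340 (J = -½*(-4680) = 2340)
Y(k) = 2*k*(2 + k) (Y(k) = (2*k)*(2 + k) = 2*k*(2 + k))
P(H) = 54 (P(H) = -3*(-18) = 54)
P(Y(p)) + J = 54 + 2340 = 2394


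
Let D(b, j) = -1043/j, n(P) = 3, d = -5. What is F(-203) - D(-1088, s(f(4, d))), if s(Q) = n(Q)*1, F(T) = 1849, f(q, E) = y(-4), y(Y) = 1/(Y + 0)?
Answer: 6590/3 ≈ 2196.7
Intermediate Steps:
y(Y) = 1/Y
f(q, E) = -¼ (f(q, E) = 1/(-4) = -¼)
s(Q) = 3 (s(Q) = 3*1 = 3)
F(-203) - D(-1088, s(f(4, d))) = 1849 - (-1043)/3 = 1849 - 1*(-1043/3) = 1849 + 1043/3 = 6590/3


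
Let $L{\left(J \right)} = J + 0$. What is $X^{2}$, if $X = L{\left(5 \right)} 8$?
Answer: $1600$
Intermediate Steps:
$L{\left(J \right)} = J$
$X = 40$ ($X = 5 \cdot 8 = 40$)
$X^{2} = 40^{2} = 1600$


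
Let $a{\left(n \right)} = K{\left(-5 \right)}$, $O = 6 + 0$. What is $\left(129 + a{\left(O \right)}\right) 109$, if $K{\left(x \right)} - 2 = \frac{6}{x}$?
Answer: $\frac{70741}{5} \approx 14148.0$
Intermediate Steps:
$K{\left(x \right)} = 2 + \frac{6}{x}$
$O = 6$
$a{\left(n \right)} = \frac{4}{5}$ ($a{\left(n \right)} = 2 + \frac{6}{-5} = 2 + 6 \left(- \frac{1}{5}\right) = 2 - \frac{6}{5} = \frac{4}{5}$)
$\left(129 + a{\left(O \right)}\right) 109 = \left(129 + \frac{4}{5}\right) 109 = \frac{649}{5} \cdot 109 = \frac{70741}{5}$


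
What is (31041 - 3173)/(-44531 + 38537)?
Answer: -13934/2997 ≈ -4.6493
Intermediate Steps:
(31041 - 3173)/(-44531 + 38537) = 27868/(-5994) = 27868*(-1/5994) = -13934/2997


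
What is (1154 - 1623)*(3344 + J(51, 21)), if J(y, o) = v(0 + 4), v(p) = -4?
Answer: -1566460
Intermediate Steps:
J(y, o) = -4
(1154 - 1623)*(3344 + J(51, 21)) = (1154 - 1623)*(3344 - 4) = -469*3340 = -1566460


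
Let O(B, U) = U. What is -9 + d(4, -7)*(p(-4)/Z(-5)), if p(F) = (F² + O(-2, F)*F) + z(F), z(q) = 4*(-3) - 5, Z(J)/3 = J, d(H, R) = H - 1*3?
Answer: -10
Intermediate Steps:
d(H, R) = -3 + H (d(H, R) = H - 3 = -3 + H)
Z(J) = 3*J
z(q) = -17 (z(q) = -12 - 5 = -17)
p(F) = -17 + 2*F² (p(F) = (F² + F*F) - 17 = (F² + F²) - 17 = 2*F² - 17 = -17 + 2*F²)
-9 + d(4, -7)*(p(-4)/Z(-5)) = -9 + (-3 + 4)*((-17 + 2*(-4)²)/((3*(-5)))) = -9 + 1*((-17 + 2*16)/(-15)) = -9 + 1*((-17 + 32)*(-1/15)) = -9 + 1*(15*(-1/15)) = -9 + 1*(-1) = -9 - 1 = -10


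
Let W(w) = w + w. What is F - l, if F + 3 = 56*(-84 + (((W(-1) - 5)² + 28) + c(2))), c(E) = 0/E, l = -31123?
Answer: 30728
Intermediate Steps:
W(w) = 2*w
c(E) = 0
F = -395 (F = -3 + 56*(-84 + (((2*(-1) - 5)² + 28) + 0)) = -3 + 56*(-84 + (((-2 - 5)² + 28) + 0)) = -3 + 56*(-84 + (((-7)² + 28) + 0)) = -3 + 56*(-84 + ((49 + 28) + 0)) = -3 + 56*(-84 + (77 + 0)) = -3 + 56*(-84 + 77) = -3 + 56*(-7) = -3 - 392 = -395)
F - l = -395 - 1*(-31123) = -395 + 31123 = 30728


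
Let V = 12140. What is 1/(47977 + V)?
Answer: 1/60117 ≈ 1.6634e-5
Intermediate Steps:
1/(47977 + V) = 1/(47977 + 12140) = 1/60117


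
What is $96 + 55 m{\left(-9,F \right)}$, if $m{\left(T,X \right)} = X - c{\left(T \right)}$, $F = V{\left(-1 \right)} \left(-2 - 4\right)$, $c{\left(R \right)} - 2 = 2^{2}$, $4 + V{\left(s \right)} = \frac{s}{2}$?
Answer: $1251$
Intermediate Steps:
$V{\left(s \right)} = -4 + \frac{s}{2}$
$c{\left(R \right)} = 6$ ($c{\left(R \right)} = 2 + 2^{2} = 2 + 4 = 6$)
$F = 27$ ($F = \left(-4 + \frac{1}{2} \left(-1\right)\right) \left(-2 - 4\right) = \left(-4 - \frac{1}{2}\right) \left(-6\right) = \left(- \frac{9}{2}\right) \left(-6\right) = 27$)
$m{\left(T,X \right)} = -6 + X$ ($m{\left(T,X \right)} = X - 6 = -6 + X$)
$96 + 55 m{\left(-9,F \right)} = 96 + 55 \left(-6 + 27\right) = 96 + 55 \cdot 21 = 96 + 1155 = 1251$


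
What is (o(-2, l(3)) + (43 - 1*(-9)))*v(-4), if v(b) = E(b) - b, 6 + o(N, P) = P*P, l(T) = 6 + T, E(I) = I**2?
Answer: 2540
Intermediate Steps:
o(N, P) = -6 + P**2 (o(N, P) = -6 + P*P = -6 + P**2)
v(b) = b**2 - b
(o(-2, l(3)) + (43 - 1*(-9)))*v(-4) = ((-6 + (6 + 3)**2) + (43 - 1*(-9)))*(-4*(-1 - 4)) = ((-6 + 9**2) + (43 + 9))*(-4*(-5)) = ((-6 + 81) + 52)*20 = (75 + 52)*20 = 127*20 = 2540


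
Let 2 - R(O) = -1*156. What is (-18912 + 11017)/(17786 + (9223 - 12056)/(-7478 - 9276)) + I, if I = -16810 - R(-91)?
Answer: -5056417718566/297989477 ≈ -16968.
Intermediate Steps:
R(O) = 158 (R(O) = 2 - (-1)*156 = 2 - 1*(-156) = 2 + 156 = 158)
I = -16968 (I = -16810 - 1*158 = -16810 - 158 = -16968)
(-18912 + 11017)/(17786 + (9223 - 12056)/(-7478 - 9276)) + I = (-18912 + 11017)/(17786 + (9223 - 12056)/(-7478 - 9276)) - 16968 = -7895/(17786 - 2833/(-16754)) - 16968 = -7895/(17786 - 2833*(-1/16754)) - 16968 = -7895/(17786 + 2833/16754) - 16968 = -7895/297989477/16754 - 16968 = -7895*16754/297989477 - 16968 = -132272830/297989477 - 16968 = -5056417718566/297989477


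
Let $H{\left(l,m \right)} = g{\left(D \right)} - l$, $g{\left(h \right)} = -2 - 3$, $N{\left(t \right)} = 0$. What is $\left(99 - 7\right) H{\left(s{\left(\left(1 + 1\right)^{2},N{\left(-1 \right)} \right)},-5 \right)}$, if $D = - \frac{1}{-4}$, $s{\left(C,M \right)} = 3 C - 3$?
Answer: $-1288$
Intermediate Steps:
$s{\left(C,M \right)} = -3 + 3 C$
$D = \frac{1}{4}$ ($D = \left(-1\right) \left(- \frac{1}{4}\right) = \frac{1}{4} \approx 0.25$)
$g{\left(h \right)} = -5$ ($g{\left(h \right)} = -2 - 3 = -5$)
$H{\left(l,m \right)} = -5 - l$
$\left(99 - 7\right) H{\left(s{\left(\left(1 + 1\right)^{2},N{\left(-1 \right)} \right)},-5 \right)} = \left(99 - 7\right) \left(-5 - \left(-3 + 3 \left(1 + 1\right)^{2}\right)\right) = 92 \left(-5 - \left(-3 + 3 \cdot 2^{2}\right)\right) = 92 \left(-5 - \left(-3 + 3 \cdot 4\right)\right) = 92 \left(-5 - \left(-3 + 12\right)\right) = 92 \left(-5 - 9\right) = 92 \left(-14\right) = -1288$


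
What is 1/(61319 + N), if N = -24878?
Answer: 1/36441 ≈ 2.7442e-5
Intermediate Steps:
1/(61319 + N) = 1/(61319 - 24878) = 1/36441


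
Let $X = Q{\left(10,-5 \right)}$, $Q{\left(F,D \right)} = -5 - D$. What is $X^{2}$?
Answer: $0$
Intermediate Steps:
$X = 0$ ($X = -5 - -5 = -5 + 5 = 0$)
$X^{2} = 0^{2} = 0$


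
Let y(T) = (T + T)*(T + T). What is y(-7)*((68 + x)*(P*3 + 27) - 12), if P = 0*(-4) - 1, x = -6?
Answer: 289296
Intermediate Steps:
y(T) = 4*T² (y(T) = (2*T)*(2*T) = 4*T²)
P = -1 (P = 0 - 1 = -1)
y(-7)*((68 + x)*(P*3 + 27) - 12) = (4*(-7)²)*((68 - 6)*(-1*3 + 27) - 12) = (4*49)*(62*(-3 + 27) - 12) = 196*(62*24 - 12) = 196*(1488 - 12) = 196*1476 = 289296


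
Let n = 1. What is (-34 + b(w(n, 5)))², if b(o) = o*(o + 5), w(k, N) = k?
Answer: 784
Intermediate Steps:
b(o) = o*(5 + o)
(-34 + b(w(n, 5)))² = (-34 + 1*(5 + 1))² = (-34 + 1*6)² = (-34 + 6)² = (-28)² = 784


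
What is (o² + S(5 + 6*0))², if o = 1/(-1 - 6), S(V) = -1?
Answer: 2304/2401 ≈ 0.95960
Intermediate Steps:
o = -⅐ (o = 1/(-7) = -⅐ ≈ -0.14286)
(o² + S(5 + 6*0))² = ((-⅐)² - 1)² = (1/49 - 1)² = (-48/49)² = 2304/2401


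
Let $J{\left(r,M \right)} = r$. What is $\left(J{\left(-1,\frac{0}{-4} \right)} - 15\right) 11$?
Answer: $-176$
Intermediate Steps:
$\left(J{\left(-1,\frac{0}{-4} \right)} - 15\right) 11 = \left(-1 - 15\right) 11 = \left(-16\right) 11 = -176$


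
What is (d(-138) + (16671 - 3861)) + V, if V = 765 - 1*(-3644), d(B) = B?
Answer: 17081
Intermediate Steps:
V = 4409 (V = 765 + 3644 = 4409)
(d(-138) + (16671 - 3861)) + V = (-138 + (16671 - 3861)) + 4409 = (-138 + 12810) + 4409 = 12672 + 4409 = 17081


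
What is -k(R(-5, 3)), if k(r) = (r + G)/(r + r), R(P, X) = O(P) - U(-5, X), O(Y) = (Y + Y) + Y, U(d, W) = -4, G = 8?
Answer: -3/22 ≈ -0.13636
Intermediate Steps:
O(Y) = 3*Y (O(Y) = 2*Y + Y = 3*Y)
R(P, X) = 4 + 3*P (R(P, X) = 3*P - 1*(-4) = 3*P + 4 = 4 + 3*P)
k(r) = (8 + r)/(2*r) (k(r) = (r + 8)/(r + r) = (8 + r)/((2*r)) = (8 + r)*(1/(2*r)) = (8 + r)/(2*r))
-k(R(-5, 3)) = -(8 + (4 + 3*(-5)))/(2*(4 + 3*(-5))) = -(8 + (4 - 15))/(2*(4 - 15)) = -(8 - 11)/(2*(-11)) = -(-1)*(-3)/(2*11) = -1*3/22 = -3/22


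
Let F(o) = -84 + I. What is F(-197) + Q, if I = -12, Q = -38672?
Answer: -38768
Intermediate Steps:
F(o) = -96 (F(o) = -84 - 12 = -96)
F(-197) + Q = -96 - 38672 = -38768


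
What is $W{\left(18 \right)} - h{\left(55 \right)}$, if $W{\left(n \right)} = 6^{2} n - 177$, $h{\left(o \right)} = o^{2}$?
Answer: $-2554$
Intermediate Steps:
$W{\left(n \right)} = -177 + 36 n$ ($W{\left(n \right)} = 36 n - 177 = -177 + 36 n$)
$W{\left(18 \right)} - h{\left(55 \right)} = \left(-177 + 36 \cdot 18\right) - 55^{2} = \left(-177 + 648\right) - 3025 = 471 - 3025 = -2554$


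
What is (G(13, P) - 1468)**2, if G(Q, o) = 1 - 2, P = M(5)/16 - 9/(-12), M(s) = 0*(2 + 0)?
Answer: 2157961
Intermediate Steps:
M(s) = 0 (M(s) = 0*2 = 0)
P = 3/4 (P = 0/16 - 9/(-12) = 0*(1/16) - 9*(-1/12) = 0 + 3/4 = 3/4 ≈ 0.75000)
G(Q, o) = -1
(G(13, P) - 1468)**2 = (-1 - 1468)**2 = (-1469)**2 = 2157961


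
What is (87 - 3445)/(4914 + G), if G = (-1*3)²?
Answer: -3358/4923 ≈ -0.68210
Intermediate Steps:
G = 9 (G = (-3)² = 9)
(87 - 3445)/(4914 + G) = (87 - 3445)/(4914 + 9) = -3358/4923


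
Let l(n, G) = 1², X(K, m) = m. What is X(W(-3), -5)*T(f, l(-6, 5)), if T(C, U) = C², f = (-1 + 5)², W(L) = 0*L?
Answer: -1280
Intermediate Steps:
W(L) = 0
f = 16 (f = 4² = 16)
l(n, G) = 1
X(W(-3), -5)*T(f, l(-6, 5)) = -5*16² = -5*256 = -1280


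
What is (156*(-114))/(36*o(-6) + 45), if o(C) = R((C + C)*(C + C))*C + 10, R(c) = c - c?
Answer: -1976/45 ≈ -43.911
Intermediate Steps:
R(c) = 0
o(C) = 10 (o(C) = 0*C + 10 = 0 + 10 = 10)
(156*(-114))/(36*o(-6) + 45) = (156*(-114))/(36*10 + 45) = -17784/(360 + 45) = -17784/405 = -17784*1/405 = -1976/45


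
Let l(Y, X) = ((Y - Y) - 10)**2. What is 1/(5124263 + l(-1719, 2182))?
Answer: 1/5124363 ≈ 1.9515e-7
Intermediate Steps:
l(Y, X) = 100 (l(Y, X) = (0 - 10)**2 = (-10)**2 = 100)
1/(5124263 + l(-1719, 2182)) = 1/(5124263 + 100) = 1/5124363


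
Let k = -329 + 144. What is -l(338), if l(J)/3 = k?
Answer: 555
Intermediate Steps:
k = -185
l(J) = -555 (l(J) = 3*(-185) = -555)
-l(338) = -1*(-555) = 555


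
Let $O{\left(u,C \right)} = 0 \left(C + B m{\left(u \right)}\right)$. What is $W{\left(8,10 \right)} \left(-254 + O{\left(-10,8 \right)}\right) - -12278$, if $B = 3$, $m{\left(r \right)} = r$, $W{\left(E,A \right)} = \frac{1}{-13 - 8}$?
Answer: $\frac{258092}{21} \approx 12290.0$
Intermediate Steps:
$W{\left(E,A \right)} = - \frac{1}{21}$ ($W{\left(E,A \right)} = \frac{1}{-21} = - \frac{1}{21}$)
$O{\left(u,C \right)} = 0$ ($O{\left(u,C \right)} = 0 \left(C + 3 u\right) = 0$)
$W{\left(8,10 \right)} \left(-254 + O{\left(-10,8 \right)}\right) - -12278 = - \frac{-254 + 0}{21} - -12278 = \left(- \frac{1}{21}\right) \left(-254\right) + 12278 = \frac{254}{21} + 12278 = \frac{258092}{21}$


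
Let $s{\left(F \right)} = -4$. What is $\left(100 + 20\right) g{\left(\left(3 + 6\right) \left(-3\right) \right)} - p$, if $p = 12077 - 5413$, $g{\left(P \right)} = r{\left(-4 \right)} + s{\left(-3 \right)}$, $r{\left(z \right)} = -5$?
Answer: $-7744$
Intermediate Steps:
$g{\left(P \right)} = -9$ ($g{\left(P \right)} = -5 - 4 = -9$)
$p = 6664$ ($p = 12077 - 5413 = 6664$)
$\left(100 + 20\right) g{\left(\left(3 + 6\right) \left(-3\right) \right)} - p = \left(100 + 20\right) \left(-9\right) - 6664 = 120 \left(-9\right) - 6664 = -1080 - 6664 = -7744$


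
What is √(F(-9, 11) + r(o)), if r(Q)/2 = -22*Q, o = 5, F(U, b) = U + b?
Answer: I*√218 ≈ 14.765*I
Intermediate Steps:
r(Q) = -44*Q (r(Q) = 2*(-22*Q) = -44*Q)
√(F(-9, 11) + r(o)) = √((-9 + 11) - 44*5) = √(2 - 220) = √(-218) = I*√218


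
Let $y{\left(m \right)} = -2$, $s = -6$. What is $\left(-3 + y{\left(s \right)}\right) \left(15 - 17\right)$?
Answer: $10$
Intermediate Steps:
$\left(-3 + y{\left(s \right)}\right) \left(15 - 17\right) = \left(-3 - 2\right) \left(15 - 17\right) = \left(-5\right) \left(-2\right) = 10$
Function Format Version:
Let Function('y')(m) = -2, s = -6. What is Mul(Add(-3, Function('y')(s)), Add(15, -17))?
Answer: 10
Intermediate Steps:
Mul(Add(-3, Function('y')(s)), Add(15, -17)) = Mul(Add(-3, -2), Add(15, -17)) = Mul(-5, -2) = 10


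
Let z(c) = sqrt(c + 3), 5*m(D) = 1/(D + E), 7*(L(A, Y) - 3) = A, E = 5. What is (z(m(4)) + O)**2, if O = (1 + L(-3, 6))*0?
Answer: 136/45 ≈ 3.0222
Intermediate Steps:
L(A, Y) = 3 + A/7
m(D) = 1/(5*(5 + D)) (m(D) = 1/(5*(D + 5)) = 1/(5*(5 + D)))
z(c) = sqrt(3 + c)
O = 0 (O = (1 + (3 + (1/7)*(-3)))*0 = (1 + (3 - 3/7))*0 = (1 + 18/7)*0 = (25/7)*0 = 0)
(z(m(4)) + O)**2 = (sqrt(3 + 1/(5*(5 + 4))) + 0)**2 = (sqrt(3 + (1/5)/9) + 0)**2 = (sqrt(3 + (1/5)*(1/9)) + 0)**2 = (sqrt(3 + 1/45) + 0)**2 = (sqrt(136/45) + 0)**2 = (2*sqrt(170)/15 + 0)**2 = (2*sqrt(170)/15)**2 = 136/45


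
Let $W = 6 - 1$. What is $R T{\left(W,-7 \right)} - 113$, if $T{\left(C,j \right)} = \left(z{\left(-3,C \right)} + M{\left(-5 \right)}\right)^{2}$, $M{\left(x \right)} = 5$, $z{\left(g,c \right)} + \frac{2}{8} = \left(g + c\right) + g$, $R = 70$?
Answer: $\frac{6971}{8} \approx 871.38$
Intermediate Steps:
$z{\left(g,c \right)} = - \frac{1}{4} + c + 2 g$ ($z{\left(g,c \right)} = - \frac{1}{4} + \left(\left(g + c\right) + g\right) = - \frac{1}{4} + \left(\left(c + g\right) + g\right) = - \frac{1}{4} + \left(c + 2 g\right) = - \frac{1}{4} + c + 2 g$)
$W = 5$
$T{\left(C,j \right)} = \left(- \frac{5}{4} + C\right)^{2}$ ($T{\left(C,j \right)} = \left(\left(- \frac{1}{4} + C + 2 \left(-3\right)\right) + 5\right)^{2} = \left(\left(- \frac{1}{4} + C - 6\right) + 5\right)^{2} = \left(\left(- \frac{25}{4} + C\right) + 5\right)^{2} = \left(- \frac{5}{4} + C\right)^{2}$)
$R T{\left(W,-7 \right)} - 113 = 70 \frac{\left(-5 + 4 \cdot 5\right)^{2}}{16} - 113 = 70 \frac{\left(-5 + 20\right)^{2}}{16} - 113 = 70 \frac{15^{2}}{16} - 113 = 70 \cdot \frac{1}{16} \cdot 225 - 113 = 70 \cdot \frac{225}{16} - 113 = \frac{7875}{8} - 113 = \frac{6971}{8}$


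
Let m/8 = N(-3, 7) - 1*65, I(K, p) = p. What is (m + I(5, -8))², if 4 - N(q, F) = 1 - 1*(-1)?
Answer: 262144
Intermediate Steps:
N(q, F) = 2 (N(q, F) = 4 - (1 - 1*(-1)) = 4 - (1 + 1) = 4 - 1*2 = 4 - 2 = 2)
m = -504 (m = 8*(2 - 1*65) = 8*(2 - 65) = 8*(-63) = -504)
(m + I(5, -8))² = (-504 - 8)² = (-512)² = 262144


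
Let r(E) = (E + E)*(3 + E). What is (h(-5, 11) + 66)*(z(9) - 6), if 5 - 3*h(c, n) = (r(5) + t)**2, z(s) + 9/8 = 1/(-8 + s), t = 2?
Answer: 319529/24 ≈ 13314.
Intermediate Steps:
z(s) = -9/8 + 1/(-8 + s)
r(E) = 2*E*(3 + E) (r(E) = (2*E)*(3 + E) = 2*E*(3 + E))
h(c, n) = -6719/3 (h(c, n) = 5/3 - (2*5*(3 + 5) + 2)**2/3 = 5/3 - (2*5*8 + 2)**2/3 = 5/3 - (80 + 2)**2/3 = 5/3 - 1/3*82**2 = 5/3 - 1/3*6724 = 5/3 - 6724/3 = -6719/3)
(h(-5, 11) + 66)*(z(9) - 6) = (-6719/3 + 66)*((80 - 9*9)/(8*(-8 + 9)) - 6) = -6521*((1/8)*(80 - 81)/1 - 6)/3 = -6521*((1/8)*1*(-1) - 6)/3 = -6521*(-1/8 - 6)/3 = -6521/3*(-49/8) = 319529/24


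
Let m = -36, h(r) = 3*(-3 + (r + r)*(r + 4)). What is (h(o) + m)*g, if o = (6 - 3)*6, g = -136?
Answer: -317016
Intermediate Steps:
o = 18 (o = 3*6 = 18)
h(r) = -9 + 6*r*(4 + r) (h(r) = 3*(-3 + (2*r)*(4 + r)) = 3*(-3 + 2*r*(4 + r)) = -9 + 6*r*(4 + r))
(h(o) + m)*g = ((-9 + 6*18**2 + 24*18) - 36)*(-136) = ((-9 + 6*324 + 432) - 36)*(-136) = ((-9 + 1944 + 432) - 36)*(-136) = (2367 - 36)*(-136) = 2331*(-136) = -317016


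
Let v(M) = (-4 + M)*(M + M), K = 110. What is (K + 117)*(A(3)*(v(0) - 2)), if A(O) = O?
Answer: -1362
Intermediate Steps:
v(M) = 2*M*(-4 + M) (v(M) = (-4 + M)*(2*M) = 2*M*(-4 + M))
(K + 117)*(A(3)*(v(0) - 2)) = (110 + 117)*(3*(2*0*(-4 + 0) - 2)) = 227*(3*(2*0*(-4) - 2)) = 227*(3*(0 - 2)) = 227*(3*(-2)) = 227*(-6) = -1362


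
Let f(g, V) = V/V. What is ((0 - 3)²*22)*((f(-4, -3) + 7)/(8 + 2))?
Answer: 792/5 ≈ 158.40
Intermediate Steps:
f(g, V) = 1
((0 - 3)²*22)*((f(-4, -3) + 7)/(8 + 2)) = ((0 - 3)²*22)*((1 + 7)/(8 + 2)) = ((-3)²*22)*(8/10) = (9*22)*(8*(⅒)) = 198*(⅘) = 792/5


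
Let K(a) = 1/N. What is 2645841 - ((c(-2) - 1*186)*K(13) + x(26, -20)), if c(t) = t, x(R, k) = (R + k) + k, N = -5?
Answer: 13229087/5 ≈ 2.6458e+6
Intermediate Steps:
x(R, k) = R + 2*k
K(a) = -⅕ (K(a) = 1/(-5) = -⅕)
2645841 - ((c(-2) - 1*186)*K(13) + x(26, -20)) = 2645841 - ((-2 - 1*186)*(-⅕) + (26 + 2*(-20))) = 2645841 - ((-2 - 186)*(-⅕) + (26 - 40)) = 2645841 - (-188*(-⅕) - 14) = 2645841 - (188/5 - 14) = 2645841 - 1*118/5 = 2645841 - 118/5 = 13229087/5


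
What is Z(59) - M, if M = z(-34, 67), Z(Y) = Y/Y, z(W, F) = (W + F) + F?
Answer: -99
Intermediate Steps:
z(W, F) = W + 2*F (z(W, F) = (F + W) + F = W + 2*F)
Z(Y) = 1
M = 100 (M = -34 + 2*67 = -34 + 134 = 100)
Z(59) - M = 1 - 1*100 = 1 - 100 = -99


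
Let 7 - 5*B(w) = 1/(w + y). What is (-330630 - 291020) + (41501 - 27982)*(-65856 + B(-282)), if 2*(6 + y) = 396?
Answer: -400909480811/450 ≈ -8.9091e+8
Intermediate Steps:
y = 192 (y = -6 + (1/2)*396 = -6 + 198 = 192)
B(w) = 7/5 - 1/(5*(192 + w)) (B(w) = 7/5 - 1/(5*(w + 192)) = 7/5 - 1/(5*(192 + w)))
(-330630 - 291020) + (41501 - 27982)*(-65856 + B(-282)) = (-330630 - 291020) + (41501 - 27982)*(-65856 + (1343 + 7*(-282))/(5*(192 - 282))) = -621650 + 13519*(-65856 + (1/5)*(1343 - 1974)/(-90)) = -621650 + 13519*(-65856 + (1/5)*(-1/90)*(-631)) = -621650 + 13519*(-65856 + 631/450) = -621650 + 13519*(-29634569/450) = -621650 - 400629738311/450 = -400909480811/450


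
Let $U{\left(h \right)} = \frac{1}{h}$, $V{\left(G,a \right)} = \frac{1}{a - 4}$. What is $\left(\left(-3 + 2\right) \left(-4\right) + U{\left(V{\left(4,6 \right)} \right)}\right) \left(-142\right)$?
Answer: $-852$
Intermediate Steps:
$V{\left(G,a \right)} = \frac{1}{-4 + a}$
$\left(\left(-3 + 2\right) \left(-4\right) + U{\left(V{\left(4,6 \right)} \right)}\right) \left(-142\right) = \left(\left(-3 + 2\right) \left(-4\right) + \frac{1}{\frac{1}{-4 + 6}}\right) \left(-142\right) = \left(\left(-1\right) \left(-4\right) + \frac{1}{\frac{1}{2}}\right) \left(-142\right) = \left(4 + \frac{1}{\frac{1}{2}}\right) \left(-142\right) = \left(4 + 2\right) \left(-142\right) = 6 \left(-142\right) = -852$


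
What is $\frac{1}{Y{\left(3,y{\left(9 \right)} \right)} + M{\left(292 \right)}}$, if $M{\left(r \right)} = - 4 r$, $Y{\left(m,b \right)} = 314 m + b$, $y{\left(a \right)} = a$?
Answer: $- \frac{1}{217} \approx -0.0046083$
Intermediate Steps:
$Y{\left(m,b \right)} = b + 314 m$
$\frac{1}{Y{\left(3,y{\left(9 \right)} \right)} + M{\left(292 \right)}} = \frac{1}{\left(9 + 314 \cdot 3\right) - 1168} = \frac{1}{\left(9 + 942\right) - 1168} = \frac{1}{951 - 1168} = \frac{1}{-217} = - \frac{1}{217}$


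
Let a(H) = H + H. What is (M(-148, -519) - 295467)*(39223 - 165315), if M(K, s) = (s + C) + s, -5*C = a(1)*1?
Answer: 186934794484/5 ≈ 3.7387e+10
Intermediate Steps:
a(H) = 2*H
C = -⅖ (C = -2*1/5 = -2/5 = -⅕*2 = -⅖ ≈ -0.40000)
M(K, s) = -⅖ + 2*s (M(K, s) = (s - ⅖) + s = (-⅖ + s) + s = -⅖ + 2*s)
(M(-148, -519) - 295467)*(39223 - 165315) = ((-⅖ + 2*(-519)) - 295467)*(39223 - 165315) = ((-⅖ - 1038) - 295467)*(-126092) = (-5192/5 - 295467)*(-126092) = -1482527/5*(-126092) = 186934794484/5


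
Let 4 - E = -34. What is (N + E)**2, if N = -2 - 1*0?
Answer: 1296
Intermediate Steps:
N = -2 (N = -2 + 0 = -2)
E = 38 (E = 4 - 1*(-34) = 4 + 34 = 38)
(N + E)**2 = (-2 + 38)**2 = 36**2 = 1296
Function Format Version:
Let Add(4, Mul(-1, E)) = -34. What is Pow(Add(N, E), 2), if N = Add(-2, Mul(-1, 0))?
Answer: 1296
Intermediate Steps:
N = -2 (N = Add(-2, 0) = -2)
E = 38 (E = Add(4, Mul(-1, -34)) = Add(4, 34) = 38)
Pow(Add(N, E), 2) = Pow(Add(-2, 38), 2) = Pow(36, 2) = 1296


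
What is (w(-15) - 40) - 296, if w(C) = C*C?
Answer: -111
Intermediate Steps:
w(C) = C²
(w(-15) - 40) - 296 = ((-15)² - 40) - 296 = (225 - 40) - 296 = 185 - 296 = -111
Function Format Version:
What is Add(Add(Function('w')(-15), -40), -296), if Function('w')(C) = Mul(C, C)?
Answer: -111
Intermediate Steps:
Function('w')(C) = Pow(C, 2)
Add(Add(Function('w')(-15), -40), -296) = Add(Add(Pow(-15, 2), -40), -296) = Add(Add(225, -40), -296) = Add(185, -296) = -111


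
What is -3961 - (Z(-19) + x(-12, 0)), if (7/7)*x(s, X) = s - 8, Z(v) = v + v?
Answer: -3903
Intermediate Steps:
Z(v) = 2*v
x(s, X) = -8 + s (x(s, X) = s - 8 = -8 + s)
-3961 - (Z(-19) + x(-12, 0)) = -3961 - (2*(-19) + (-8 - 12)) = -3961 - (-38 - 20) = -3961 - 1*(-58) = -3961 + 58 = -3903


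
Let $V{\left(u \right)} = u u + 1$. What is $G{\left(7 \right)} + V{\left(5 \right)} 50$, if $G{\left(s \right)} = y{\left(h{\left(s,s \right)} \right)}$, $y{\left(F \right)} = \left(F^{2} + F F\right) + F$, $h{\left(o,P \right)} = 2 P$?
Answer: $1706$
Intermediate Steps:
$V{\left(u \right)} = 1 + u^{2}$ ($V{\left(u \right)} = u^{2} + 1 = 1 + u^{2}$)
$y{\left(F \right)} = F + 2 F^{2}$ ($y{\left(F \right)} = \left(F^{2} + F^{2}\right) + F = 2 F^{2} + F = F + 2 F^{2}$)
$G{\left(s \right)} = 2 s \left(1 + 4 s\right)$ ($G{\left(s \right)} = 2 s \left(1 + 2 \cdot 2 s\right) = 2 s \left(1 + 4 s\right)$)
$G{\left(7 \right)} + V{\left(5 \right)} 50 = 2 \cdot 7 \left(1 + 4 \cdot 7\right) + \left(1 + 5^{2}\right) 50 = 2 \cdot 7 \left(1 + 28\right) + \left(1 + 25\right) 50 = 2 \cdot 7 \cdot 29 + 26 \cdot 50 = 406 + 1300 = 1706$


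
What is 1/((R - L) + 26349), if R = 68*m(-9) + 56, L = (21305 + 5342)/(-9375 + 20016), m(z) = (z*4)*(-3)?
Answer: 10641/359096462 ≈ 2.9633e-5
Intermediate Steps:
m(z) = -12*z (m(z) = (4*z)*(-3) = -12*z)
L = 26647/10641 ≈ 2.5042
R = 7400 (R = 68*(-12*(-9)) + 56 = 68*108 + 56 = 7344 + 56 = 7400)
1/((R - L) + 26349) = 1/((7400 - 1*26647/10641) + 26349) = 1/((7400 - 26647/10641) + 26349) = 1/(78716753/10641 + 26349) = 1/(359096462/10641) = 10641/359096462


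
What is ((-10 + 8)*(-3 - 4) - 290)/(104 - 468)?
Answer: 69/91 ≈ 0.75824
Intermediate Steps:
((-10 + 8)*(-3 - 4) - 290)/(104 - 468) = (-2*(-7) - 290)/(-364) = (14 - 290)*(-1/364) = -276*(-1/364) = 69/91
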